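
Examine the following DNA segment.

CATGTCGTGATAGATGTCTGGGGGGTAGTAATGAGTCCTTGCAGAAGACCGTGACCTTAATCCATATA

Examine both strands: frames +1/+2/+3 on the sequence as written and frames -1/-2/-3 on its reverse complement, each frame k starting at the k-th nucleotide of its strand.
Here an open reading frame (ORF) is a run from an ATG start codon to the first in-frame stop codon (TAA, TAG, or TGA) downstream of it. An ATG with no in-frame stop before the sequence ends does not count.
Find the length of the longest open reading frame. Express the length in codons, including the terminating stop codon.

8

Reverse complement (5'→3'): TATATGGATTAAGGTCACGGTCTTCTGCAAGGACTCATTACTACCCCCCAGACATCTATCACGACATG
Frame +1: CAT GTC GTG ATA GAT GTC TGG GGG GTA GTA ATG AGT CCT TGC AGA AGA CCG TGA CCT TAA TCC ATA — ATG at 31, stop TGA at 52 → 24 nt.
Frame +2: ATG TCG TGA TAG ATG TCT GGG GGG TAG TAA TGA GTC CTT GCA GAA GAC CGT GAC CTT AAT CCA TAT — ATG at 2, stop TGA at 8 → 9 nt; ATG at 14, stop TAG at 26 → 15 nt.
Frame +3: TGT CGT GAT AGA TGT CTG GGG GGT AGT AAT GAG TCC TTG CAG AAG ACC GTG ACC TTA ATC CAT ATA — no ATG→stop ORF.
Frame -1: TAT ATG GAT TAA GGT CAC GGT CTT CTG CAA GGA CTC ATT ACT ACC CCC CAG ACA TCT ATC ACG ACA — ATG at 4, stop TAA at 10 → 9 nt.
Frame -2: ATA TGG ATT AAG GTC ACG GTC TTC TGC AAG GAC TCA TTA CTA CCC CCC AGA CAT CTA TCA CGA CAT — no ATG→stop ORF.
Frame -3: TAT GGA TTA AGG TCA CGG TCT TCT GCA AGG ACT CAT TAC TAC CCC CCA GAC ATC TAT CAC GAC ATG — no ATG→stop ORF.
Longest: frame +1, positions 31–54, 24 nt = 8 codons = 7 aa. → 8 codons.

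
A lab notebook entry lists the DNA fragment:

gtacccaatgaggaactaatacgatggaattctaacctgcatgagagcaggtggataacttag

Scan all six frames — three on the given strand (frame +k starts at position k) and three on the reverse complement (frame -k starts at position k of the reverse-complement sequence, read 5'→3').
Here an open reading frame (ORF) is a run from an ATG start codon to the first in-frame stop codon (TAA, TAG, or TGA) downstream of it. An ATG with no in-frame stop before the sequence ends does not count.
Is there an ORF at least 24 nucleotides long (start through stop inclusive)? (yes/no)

Reverse complement (5'→3'): CTAAGTTATCCACCTGCTCTCATGCAGGTTAGAATTCCATCGTATTAGTTCCTCATTGGGTAC
Frame +1: GTA CCC AAT GAG GAA CTA ATA CGA TGG AAT TCT AAC CTG CAT GAG AGC AGG TGG ATA ACT TAG — no ATG→stop ORF.
Frame +2: TAC CCA ATG AGG AAC TAA TAC GAT GGA ATT CTA ACC TGC ATG AGA GCA GGT GGA TAA CTT — ATG at 8, stop TAA at 17 → 12 nt; ATG at 41, stop TAA at 56 → 18 nt.
Frame +3: ACC CAA TGA GGA ACT AAT ACG ATG GAA TTC TAA CCT GCA TGA GAG CAG GTG GAT AAC TTA — ATG at 24, stop TAA at 33 → 12 nt.
Frame -1: CTA AGT TAT CCA CCT GCT CTC ATG CAG GTT AGA ATT CCA TCG TAT TAG TTC CTC ATT GGG TAC — ATG at 22, stop TAG at 46 → 27 nt.
Frame -2: TAA GTT ATC CAC CTG CTC TCA TGC AGG TTA GAA TTC CAT CGT ATT AGT TCC TCA TTG GGT — no ATG→stop ORF.
Frame -3: AAG TTA TCC ACC TGC TCT CAT GCA GGT TAG AAT TCC ATC GTA TTA GTT CCT CAT TGG GTA — no ATG→stop ORF.
Frame -1 has an ORF of 27 nucleotides (positions 22–48) ≥ 24, so yes.

yes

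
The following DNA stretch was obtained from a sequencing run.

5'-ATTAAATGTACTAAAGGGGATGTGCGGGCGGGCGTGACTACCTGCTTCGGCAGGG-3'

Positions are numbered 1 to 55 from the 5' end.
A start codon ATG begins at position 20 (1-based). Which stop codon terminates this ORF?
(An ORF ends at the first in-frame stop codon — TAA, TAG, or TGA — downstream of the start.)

Codons from position 20: ATG (20–22), TGC (23–25), GGG (26–28), CGG (29–31), GCG (32–34), TGA (35–37).
The first in-frame stop codon is TGA.

TGA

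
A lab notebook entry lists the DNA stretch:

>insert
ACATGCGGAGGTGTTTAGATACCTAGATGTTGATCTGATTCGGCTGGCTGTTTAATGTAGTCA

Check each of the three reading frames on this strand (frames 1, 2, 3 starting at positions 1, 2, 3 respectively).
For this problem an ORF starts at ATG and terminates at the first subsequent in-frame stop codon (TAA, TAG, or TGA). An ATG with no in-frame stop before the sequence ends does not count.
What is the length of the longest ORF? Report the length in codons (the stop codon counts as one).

8

Frame 1: ACA TGC GGA GGT GTT TAG ATA CCT AGA TGT TGA TCT GAT TCG GCT GGC TGT TTA ATG TAG TCA — ATG at 55, stop TAG at 58 → 6 nt.
Frame 2: CAT GCG GAG GTG TTT AGA TAC CTA GAT GTT GAT CTG ATT CGG CTG GCT GTT TAA TGT AGT — no ATG→stop ORF.
Frame 3: ATG CGG AGG TGT TTA GAT ACC TAG ATG TTG ATC TGA TTC GGC TGG CTG TTT AAT GTA GTC — ATG at 3, stop TAG at 24 → 24 nt; ATG at 27, stop TGA at 36 → 12 nt.
Longest: frame 3, positions 3–26, 24 nt = 8 codons = 7 aa. → 8 codons.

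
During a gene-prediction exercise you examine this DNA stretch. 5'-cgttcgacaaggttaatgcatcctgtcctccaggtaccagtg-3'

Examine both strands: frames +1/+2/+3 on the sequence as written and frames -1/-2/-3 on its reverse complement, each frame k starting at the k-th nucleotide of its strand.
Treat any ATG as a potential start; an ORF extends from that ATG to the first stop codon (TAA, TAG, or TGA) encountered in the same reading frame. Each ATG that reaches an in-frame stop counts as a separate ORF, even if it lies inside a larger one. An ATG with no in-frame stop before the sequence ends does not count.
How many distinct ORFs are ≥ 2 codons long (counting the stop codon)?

Reverse complement (5'→3'): CACTGGTACCTGGAGGACAGGATGCATTAACCTTGTCGAACG
Frame +1: CGT TCG ACA AGG TTA ATG CAT CCT GTC CTC CAG GTA CCA GTG — no ATG→stop ORF.
Frame +2: GTT CGA CAA GGT TAA TGC ATC CTG TCC TCC AGG TAC CAG — no ATG→stop ORF.
Frame +3: TTC GAC AAG GTT AAT GCA TCC TGT CCT CCA GGT ACC AGT — no ATG→stop ORF.
Frame -1: CAC TGG TAC CTG GAG GAC AGG ATG CAT TAA CCT TGT CGA ACG — ATG at 22, stop TAA at 28 → 9 nt.
Frame -2: ACT GGT ACC TGG AGG ACA GGA TGC ATT AAC CTT GTC GAA — no ATG→stop ORF.
Frame -3: CTG GTA CCT GGA GGA CAG GAT GCA TTA ACC TTG TCG AAC — no ATG→stop ORF.
ORFs ≥ 2 codons: frame -1 22–30 (3 codons). Count = 1.

1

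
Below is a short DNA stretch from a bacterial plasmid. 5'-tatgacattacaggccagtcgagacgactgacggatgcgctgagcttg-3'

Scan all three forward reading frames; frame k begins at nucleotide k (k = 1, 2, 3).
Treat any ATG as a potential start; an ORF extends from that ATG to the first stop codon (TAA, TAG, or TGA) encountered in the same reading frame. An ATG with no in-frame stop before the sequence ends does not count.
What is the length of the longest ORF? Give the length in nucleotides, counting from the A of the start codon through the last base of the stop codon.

Frame 1: TAT GAC ATT ACA GGC CAG TCG AGA CGA CTG ACG GAT GCG CTG AGC TTG — no ATG→stop ORF.
Frame 2: ATG ACA TTA CAG GCC AGT CGA GAC GAC TGA CGG ATG CGC TGA GCT — ATG at 2, stop TGA at 29 → 30 nt; ATG at 35, stop TGA at 41 → 9 nt.
Frame 3: TGA CAT TAC AGG CCA GTC GAG ACG ACT GAC GGA TGC GCT GAG CTT — no ATG→stop ORF.
Longest: frame 2, positions 2–31, 30 nt = 10 codons = 9 aa. → 30 nucleotides.

30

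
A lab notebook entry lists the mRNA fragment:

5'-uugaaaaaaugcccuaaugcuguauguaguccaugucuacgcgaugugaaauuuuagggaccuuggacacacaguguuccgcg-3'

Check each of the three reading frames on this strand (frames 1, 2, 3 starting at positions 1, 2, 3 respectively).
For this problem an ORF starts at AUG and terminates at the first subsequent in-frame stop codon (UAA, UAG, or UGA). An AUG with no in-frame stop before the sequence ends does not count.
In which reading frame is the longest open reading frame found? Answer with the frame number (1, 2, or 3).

Frame 1: UUG AAA AAA UGC CCU AAU GCU GUA UGU AGU CCA UGU CUA CGC GAU GUG AAA UUU UAG GGA CCU UGG ACA CAC AGU GUU CCG — no AUG→stop ORF.
Frame 2: UGA AAA AAU GCC CUA AUG CUG UAU GUA GUC CAU GUC UAC GCG AUG UGA AAU UUU AGG GAC CUU GGA CAC ACA GUG UUC CGC — AUG at 17, stop UGA at 47 → 33 nt; AUG at 44, stop UGA at 47 → 6 nt.
Frame 3: GAA AAA AUG CCC UAA UGC UGU AUG UAG UCC AUG UCU ACG CGA UGU GAA AUU UUA GGG ACC UUG GAC ACA CAG UGU UCC GCG — AUG at 9, stop UAA at 15 → 9 nt; AUG at 24, stop UAG at 27 → 6 nt.
Longest ORF is 33 nt in frame 2 (positions 17–49).

2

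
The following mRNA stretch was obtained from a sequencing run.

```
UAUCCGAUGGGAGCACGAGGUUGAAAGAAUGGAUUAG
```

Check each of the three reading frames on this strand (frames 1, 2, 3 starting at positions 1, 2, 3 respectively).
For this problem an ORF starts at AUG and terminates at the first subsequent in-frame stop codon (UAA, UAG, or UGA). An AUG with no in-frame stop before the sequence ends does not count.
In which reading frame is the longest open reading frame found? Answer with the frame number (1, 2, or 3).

1

Frame 1: UAU CCG AUG GGA GCA CGA GGU UGA AAG AAU GGA UUA — AUG at 7, stop UGA at 22 → 18 nt.
Frame 2: AUC CGA UGG GAG CAC GAG GUU GAA AGA AUG GAU UAG — AUG at 29, stop UAG at 35 → 9 nt.
Frame 3: UCC GAU GGG AGC ACG AGG UUG AAA GAA UGG AUU — no AUG→stop ORF.
Longest ORF is 18 nt in frame 1 (positions 7–24).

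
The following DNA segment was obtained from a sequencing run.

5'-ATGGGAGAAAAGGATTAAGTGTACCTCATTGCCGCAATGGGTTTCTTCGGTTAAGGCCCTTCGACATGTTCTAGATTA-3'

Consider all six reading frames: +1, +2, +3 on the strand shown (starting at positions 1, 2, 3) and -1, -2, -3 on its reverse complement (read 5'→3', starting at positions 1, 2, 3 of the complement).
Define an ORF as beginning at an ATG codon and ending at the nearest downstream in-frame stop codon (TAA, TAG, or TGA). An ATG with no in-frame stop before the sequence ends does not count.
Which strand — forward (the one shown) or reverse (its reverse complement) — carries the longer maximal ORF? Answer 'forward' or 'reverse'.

Reverse complement (5'→3'): TAATCTAGAACATGTCGAAGGGCCTTAACCGAAGAAACCCATTGCGGCAATGAGGTACACTTAATCCTTTTCTCCCAT
Frame +1: ATG GGA GAA AAG GAT TAA GTG TAC CTC ATT GCC GCA ATG GGT TTC TTC GGT TAA GGC CCT TCG ACA TGT TCT AGA TTA — ATG at 1, stop TAA at 16 → 18 nt; ATG at 37, stop TAA at 52 → 18 nt.
Frame +2: TGG GAG AAA AGG ATT AAG TGT ACC TCA TTG CCG CAA TGG GTT TCT TCG GTT AAG GCC CTT CGA CAT GTT CTA GAT — no ATG→stop ORF.
Frame +3: GGG AGA AAA GGA TTA AGT GTA CCT CAT TGC CGC AAT GGG TTT CTT CGG TTA AGG CCC TTC GAC ATG TTC TAG ATT — ATG at 66, stop TAG at 72 → 9 nt.
Frame -1: TAA TCT AGA ACA TGT CGA AGG GCC TTA ACC GAA GAA ACC CAT TGC GGC AAT GAG GTA CAC TTA ATC CTT TTC TCC CAT — no ATG→stop ORF.
Frame -2: AAT CTA GAA CAT GTC GAA GGG CCT TAA CCG AAG AAA CCC ATT GCG GCA ATG AGG TAC ACT TAA TCC TTT TCT CCC — ATG at 50, stop TAA at 62 → 15 nt.
Frame -3: ATC TAG AAC ATG TCG AAG GGC CTT AAC CGA AGA AAC CCA TTG CGG CAA TGA GGT ACA CTT AAT CCT TTT CTC CCA — ATG at 12, stop TGA at 51 → 42 nt.
Forward-strand max 18 nt; reverse-strand max 42 nt. The reverse strand has the longer ORF.

reverse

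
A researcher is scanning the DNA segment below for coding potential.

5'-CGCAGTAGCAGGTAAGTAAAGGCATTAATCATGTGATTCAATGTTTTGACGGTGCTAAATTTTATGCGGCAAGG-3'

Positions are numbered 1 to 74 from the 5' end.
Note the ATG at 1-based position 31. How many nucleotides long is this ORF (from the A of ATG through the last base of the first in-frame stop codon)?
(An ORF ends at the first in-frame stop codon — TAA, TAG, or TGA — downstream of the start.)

6

Codons from position 31: ATG (31–33), TGA (34–36).
TGA is the first in-frame stop; ORF spans 31–36, 6 nucleotides.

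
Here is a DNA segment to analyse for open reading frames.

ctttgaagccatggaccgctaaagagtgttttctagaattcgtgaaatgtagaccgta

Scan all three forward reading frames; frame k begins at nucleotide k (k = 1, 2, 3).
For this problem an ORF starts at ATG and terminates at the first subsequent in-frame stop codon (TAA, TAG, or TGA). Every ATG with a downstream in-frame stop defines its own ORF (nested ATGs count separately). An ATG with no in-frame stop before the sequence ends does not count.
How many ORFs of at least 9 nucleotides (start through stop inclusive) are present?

1

Frame 1: CTT TGA AGC CAT GGA CCG CTA AAG AGT GTT TTC TAG AAT TCG TGA AAT GTA GAC CGT — no ATG→stop ORF.
Frame 2: TTT GAA GCC ATG GAC CGC TAA AGA GTG TTT TCT AGA ATT CGT GAA ATG TAG ACC GTA — ATG at 11, stop TAA at 20 → 12 nt; ATG at 47, stop TAG at 50 → 6 nt.
Frame 3: TTG AAG CCA TGG ACC GCT AAA GAG TGT TTT CTA GAA TTC GTG AAA TGT AGA CCG — no ATG→stop ORF.
ORFs ≥ 9 nucleotides: frame 2 11–22 (12 nucleotides). Count = 1.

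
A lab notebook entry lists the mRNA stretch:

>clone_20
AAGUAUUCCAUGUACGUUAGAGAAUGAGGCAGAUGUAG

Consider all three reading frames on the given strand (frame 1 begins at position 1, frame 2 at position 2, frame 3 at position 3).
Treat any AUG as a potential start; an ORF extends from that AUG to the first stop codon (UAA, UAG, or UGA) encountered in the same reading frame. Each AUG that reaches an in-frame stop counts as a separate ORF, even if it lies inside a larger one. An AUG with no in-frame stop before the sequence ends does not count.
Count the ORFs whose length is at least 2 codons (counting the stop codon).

Frame 1: AAG UAU UCC AUG UAC GUU AGA GAA UGA GGC AGA UGU — AUG at 10, stop UGA at 25 → 18 nt.
Frame 2: AGU AUU CCA UGU ACG UUA GAG AAU GAG GCA GAU GUA — no AUG→stop ORF.
Frame 3: GUA UUC CAU GUA CGU UAG AGA AUG AGG CAG AUG UAG — AUG at 24, stop UAG at 36 → 15 nt; AUG at 33, stop UAG at 36 → 6 nt.
ORFs ≥ 2 codons: frame 1 10–27 (6 codons), frame 3 24–38 (5 codons), frame 3 33–38 (2 codons). Count = 3.

3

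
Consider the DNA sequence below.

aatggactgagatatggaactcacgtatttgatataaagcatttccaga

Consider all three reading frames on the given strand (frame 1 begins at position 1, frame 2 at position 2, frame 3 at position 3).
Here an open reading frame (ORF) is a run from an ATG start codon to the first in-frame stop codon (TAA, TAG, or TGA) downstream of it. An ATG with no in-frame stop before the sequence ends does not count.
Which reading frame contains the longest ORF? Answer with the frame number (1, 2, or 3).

Frame 1: AAT GGA CTG AGA TAT GGA ACT CAC GTA TTT GAT ATA AAG CAT TTC CAG — no ATG→stop ORF.
Frame 2: ATG GAC TGA GAT ATG GAA CTC ACG TAT TTG ATA TAA AGC ATT TCC AGA — ATG at 2, stop TGA at 8 → 9 nt; ATG at 14, stop TAA at 35 → 24 nt.
Frame 3: TGG ACT GAG ATA TGG AAC TCA CGT ATT TGA TAT AAA GCA TTT CCA — no ATG→stop ORF.
Longest ORF is 24 nt in frame 2 (positions 14–37).

2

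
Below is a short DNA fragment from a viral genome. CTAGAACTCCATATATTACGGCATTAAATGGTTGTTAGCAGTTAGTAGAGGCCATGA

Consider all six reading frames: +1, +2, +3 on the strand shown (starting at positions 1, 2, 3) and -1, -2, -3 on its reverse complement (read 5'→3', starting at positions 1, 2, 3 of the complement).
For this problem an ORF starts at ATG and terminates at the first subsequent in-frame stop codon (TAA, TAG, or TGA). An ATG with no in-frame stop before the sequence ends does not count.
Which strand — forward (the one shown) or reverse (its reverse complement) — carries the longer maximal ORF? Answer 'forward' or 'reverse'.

reverse

Reverse complement (5'→3'): TCATGGCCTCTACTAACTGCTAACAACCATTTAATGCCGTAATATATGGAGTTCTAG
Frame +1: CTA GAA CTC CAT ATA TTA CGG CAT TAA ATG GTT GTT AGC AGT TAG TAG AGG CCA TGA — ATG at 28, stop TAG at 43 → 18 nt.
Frame +2: TAG AAC TCC ATA TAT TAC GGC ATT AAA TGG TTG TTA GCA GTT AGT AGA GGC CAT — no ATG→stop ORF.
Frame +3: AGA ACT CCA TAT ATT ACG GCA TTA AAT GGT TGT TAG CAG TTA GTA GAG GCC ATG — no ATG→stop ORF.
Frame -1: TCA TGG CCT CTA CTA ACT GCT AAC AAC CAT TTA ATG CCG TAA TAT ATG GAG TTC TAG — ATG at 34, stop TAA at 40 → 9 nt; ATG at 46, stop TAG at 55 → 12 nt.
Frame -2: CAT GGC CTC TAC TAA CTG CTA ACA ACC ATT TAA TGC CGT AAT ATA TGG AGT TCT — no ATG→stop ORF.
Frame -3: ATG GCC TCT ACT AAC TGC TAA CAA CCA TTT AAT GCC GTA ATA TAT GGA GTT CTA — ATG at 3, stop TAA at 21 → 21 nt.
Forward-strand max 18 nt; reverse-strand max 21 nt. The reverse strand has the longer ORF.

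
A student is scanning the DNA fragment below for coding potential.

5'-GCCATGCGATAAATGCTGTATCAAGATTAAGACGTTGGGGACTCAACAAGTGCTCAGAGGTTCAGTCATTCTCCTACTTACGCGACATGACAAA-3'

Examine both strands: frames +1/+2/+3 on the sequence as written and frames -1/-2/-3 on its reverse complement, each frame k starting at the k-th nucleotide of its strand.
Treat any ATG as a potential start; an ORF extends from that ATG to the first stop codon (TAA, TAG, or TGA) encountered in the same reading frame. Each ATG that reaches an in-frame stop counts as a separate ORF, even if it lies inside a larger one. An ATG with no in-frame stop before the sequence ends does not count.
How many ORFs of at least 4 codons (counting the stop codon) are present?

3

Reverse complement (5'→3'): TTTGTCATGTCGCGTAAGTAGGAGAATGACTGAACCTCTGAGCACTTGTTGAGTCCCCAACGTCTTAATCTTGATACAGCATTTATCGCATGGC
Frame +1: GCC ATG CGA TAA ATG CTG TAT CAA GAT TAA GAC GTT GGG GAC TCA ACA AGT GCT CAG AGG TTC AGT CAT TCT CCT ACT TAC GCG ACA TGA CAA — ATG at 4, stop TAA at 10 → 9 nt; ATG at 13, stop TAA at 28 → 18 nt.
Frame +2: CCA TGC GAT AAA TGC TGT ATC AAG ATT AAG ACG TTG GGG ACT CAA CAA GTG CTC AGA GGT TCA GTC ATT CTC CTA CTT ACG CGA CAT GAC AAA — no ATG→stop ORF.
Frame +3: CAT GCG ATA AAT GCT GTA TCA AGA TTA AGA CGT TGG GGA CTC AAC AAG TGC TCA GAG GTT CAG TCA TTC TCC TAC TTA CGC GAC ATG ACA — no ATG→stop ORF.
Frame -1: TTT GTC ATG TCG CGT AAG TAG GAG AAT GAC TGA ACC TCT GAG CAC TTG TTG AGT CCC CAA CGT CTT AAT CTT GAT ACA GCA TTT ATC GCA TGG — ATG at 7, stop TAG at 19 → 15 nt.
Frame -2: TTG TCA TGT CGC GTA AGT AGG AGA ATG ACT GAA CCT CTG AGC ACT TGT TGA GTC CCC AAC GTC TTA ATC TTG ATA CAG CAT TTA TCG CAT GGC — ATG at 26, stop TGA at 50 → 27 nt.
Frame -3: TGT CAT GTC GCG TAA GTA GGA GAA TGA CTG AAC CTC TGA GCA CTT GTT GAG TCC CCA ACG TCT TAA TCT TGA TAC AGC ATT TAT CGC ATG — no ATG→stop ORF.
ORFs ≥ 4 codons: frame +1 13–30 (6 codons), frame -1 7–21 (5 codons), frame -2 26–52 (9 codons). Count = 3.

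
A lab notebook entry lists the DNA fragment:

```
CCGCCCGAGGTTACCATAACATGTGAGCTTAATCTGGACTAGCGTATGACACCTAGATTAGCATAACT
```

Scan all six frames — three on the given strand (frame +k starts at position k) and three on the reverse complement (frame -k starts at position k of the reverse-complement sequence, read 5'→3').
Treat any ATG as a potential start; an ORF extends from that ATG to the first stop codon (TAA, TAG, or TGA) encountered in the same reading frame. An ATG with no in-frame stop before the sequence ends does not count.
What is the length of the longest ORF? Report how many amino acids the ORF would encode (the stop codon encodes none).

Reverse complement (5'→3'): AGTTATGCTAATCTAGGTGTCATACGCTAGTCCAGATTAAGCTCACATGTTATGGTAACCTCGGGCGG
Frame +1: CCG CCC GAG GTT ACC ATA ACA TGT GAG CTT AAT CTG GAC TAG CGT ATG ACA CCT AGA TTA GCA TAA — ATG at 46, stop TAA at 64 → 21 nt.
Frame +2: CGC CCG AGG TTA CCA TAA CAT GTG AGC TTA ATC TGG ACT AGC GTA TGA CAC CTA GAT TAG CAT AAC — no ATG→stop ORF.
Frame +3: GCC CGA GGT TAC CAT AAC ATG TGA GCT TAA TCT GGA CTA GCG TAT GAC ACC TAG ATT AGC ATA ACT — ATG at 21, stop TGA at 24 → 6 nt.
Frame -1: AGT TAT GCT AAT CTA GGT GTC ATA CGC TAG TCC AGA TTA AGC TCA CAT GTT ATG GTA ACC TCG GGC — no ATG→stop ORF.
Frame -2: GTT ATG CTA ATC TAG GTG TCA TAC GCT AGT CCA GAT TAA GCT CAC ATG TTA TGG TAA CCT CGG GCG — ATG at 5, stop TAG at 14 → 12 nt; ATG at 47, stop TAA at 56 → 12 nt.
Frame -3: TTA TGC TAA TCT AGG TGT CAT ACG CTA GTC CAG ATT AAG CTC ACA TGT TAT GGT AAC CTC GGG CGG — no ATG→stop ORF.
Longest: frame +1, positions 46–66, 21 nt = 7 codons = 6 aa. → 6 amino acids.

6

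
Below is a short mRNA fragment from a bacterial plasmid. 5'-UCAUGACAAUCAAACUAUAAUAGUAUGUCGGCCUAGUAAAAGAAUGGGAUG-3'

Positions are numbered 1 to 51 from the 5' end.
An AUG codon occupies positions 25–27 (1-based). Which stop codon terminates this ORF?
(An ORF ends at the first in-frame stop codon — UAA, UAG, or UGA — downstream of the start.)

UAG

Codons from position 25: AUG (25–27), UCG (28–30), GCC (31–33), UAG (34–36).
The first in-frame stop codon is UAG.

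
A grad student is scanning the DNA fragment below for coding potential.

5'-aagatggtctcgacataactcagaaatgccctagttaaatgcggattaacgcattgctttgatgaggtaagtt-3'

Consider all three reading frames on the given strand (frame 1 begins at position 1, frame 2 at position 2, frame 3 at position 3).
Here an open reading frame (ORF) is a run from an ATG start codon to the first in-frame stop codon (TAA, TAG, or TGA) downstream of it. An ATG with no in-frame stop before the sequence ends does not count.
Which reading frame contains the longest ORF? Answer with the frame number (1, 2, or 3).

3

Frame 1: AAG ATG GTC TCG ACA TAA CTC AGA AAT GCC CTA GTT AAA TGC GGA TTA ACG CAT TGC TTT GAT GAG GTA AGT — ATG at 4, stop TAA at 16 → 15 nt.
Frame 2: AGA TGG TCT CGA CAT AAC TCA GAA ATG CCC TAG TTA AAT GCG GAT TAA CGC ATT GCT TTG ATG AGG TAA GTT — ATG at 26, stop TAG at 32 → 9 nt; ATG at 62, stop TAA at 68 → 9 nt.
Frame 3: GAT GGT CTC GAC ATA ACT CAG AAA TGC CCT AGT TAA ATG CGG ATT AAC GCA TTG CTT TGA TGA GGT AAG — ATG at 39, stop TGA at 60 → 24 nt.
Longest ORF is 24 nt in frame 3 (positions 39–62).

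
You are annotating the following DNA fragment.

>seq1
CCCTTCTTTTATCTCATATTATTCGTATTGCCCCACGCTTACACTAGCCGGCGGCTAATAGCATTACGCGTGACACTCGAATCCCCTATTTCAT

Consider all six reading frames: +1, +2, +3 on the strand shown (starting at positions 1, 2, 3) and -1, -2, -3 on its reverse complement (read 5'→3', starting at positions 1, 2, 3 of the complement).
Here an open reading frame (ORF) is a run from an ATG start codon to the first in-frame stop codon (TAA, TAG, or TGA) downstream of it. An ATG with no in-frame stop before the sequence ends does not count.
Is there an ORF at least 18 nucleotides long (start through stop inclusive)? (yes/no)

Reverse complement (5'→3'): ATGAAATAGGGGATTCGAGTGTCACGCGTAATGCTATTAGCCGCCGGCTAGTGTAAGCGTGGGGCAATACGAATAATATGAGATAAAAGAAGGG
Frame +1: CCC TTC TTT TAT CTC ATA TTA TTC GTA TTG CCC CAC GCT TAC ACT AGC CGG CGG CTA ATA GCA TTA CGC GTG ACA CTC GAA TCC CCT ATT TCA — no ATG→stop ORF.
Frame +2: CCT TCT TTT ATC TCA TAT TAT TCG TAT TGC CCC ACG CTT ACA CTA GCC GGC GGC TAA TAG CAT TAC GCG TGA CAC TCG AAT CCC CTA TTT CAT — no ATG→stop ORF.
Frame +3: CTT CTT TTA TCT CAT ATT ATT CGT ATT GCC CCA CGC TTA CAC TAG CCG GCG GCT AAT AGC ATT ACG CGT GAC ACT CGA ATC CCC TAT TTC — no ATG→stop ORF.
Frame -1: ATG AAA TAG GGG ATT CGA GTG TCA CGC GTA ATG CTA TTA GCC GCC GGC TAG TGT AAG CGT GGG GCA ATA CGA ATA ATA TGA GAT AAA AGA AGG — ATG at 1, stop TAG at 7 → 9 nt; ATG at 31, stop TAG at 49 → 21 nt.
Frame -2: TGA AAT AGG GGA TTC GAG TGT CAC GCG TAA TGC TAT TAG CCG CCG GCT AGT GTA AGC GTG GGG CAA TAC GAA TAA TAT GAG ATA AAA GAA GGG — no ATG→stop ORF.
Frame -3: GAA ATA GGG GAT TCG AGT GTC ACG CGT AAT GCT ATT AGC CGC CGG CTA GTG TAA GCG TGG GGC AAT ACG AAT AAT ATG AGA TAA AAG AAG — ATG at 78, stop TAA at 84 → 9 nt.
Frame -1 has an ORF of 21 nucleotides (positions 31–51) ≥ 18, so yes.

yes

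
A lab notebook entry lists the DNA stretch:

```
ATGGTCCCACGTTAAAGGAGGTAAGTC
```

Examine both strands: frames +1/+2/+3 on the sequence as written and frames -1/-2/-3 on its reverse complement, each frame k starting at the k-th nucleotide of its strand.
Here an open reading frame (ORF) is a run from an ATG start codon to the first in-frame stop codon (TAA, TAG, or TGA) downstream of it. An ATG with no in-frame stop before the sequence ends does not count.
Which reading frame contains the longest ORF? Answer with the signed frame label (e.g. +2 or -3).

+1

Reverse complement (5'→3'): GACTTACCTCCTTTAACGTGGGACCAT
Frame +1: ATG GTC CCA CGT TAA AGG AGG TAA GTC — ATG at 1, stop TAA at 13 → 15 nt.
Frame +2: TGG TCC CAC GTT AAA GGA GGT AAG — no ATG→stop ORF.
Frame +3: GGT CCC ACG TTA AAG GAG GTA AGT — no ATG→stop ORF.
Frame -1: GAC TTA CCT CCT TTA ACG TGG GAC CAT — no ATG→stop ORF.
Frame -2: ACT TAC CTC CTT TAA CGT GGG ACC — no ATG→stop ORF.
Frame -3: CTT ACC TCC TTT AAC GTG GGA CCA — no ATG→stop ORF.
Longest ORF is 15 nt in frame +1 (positions 1–15).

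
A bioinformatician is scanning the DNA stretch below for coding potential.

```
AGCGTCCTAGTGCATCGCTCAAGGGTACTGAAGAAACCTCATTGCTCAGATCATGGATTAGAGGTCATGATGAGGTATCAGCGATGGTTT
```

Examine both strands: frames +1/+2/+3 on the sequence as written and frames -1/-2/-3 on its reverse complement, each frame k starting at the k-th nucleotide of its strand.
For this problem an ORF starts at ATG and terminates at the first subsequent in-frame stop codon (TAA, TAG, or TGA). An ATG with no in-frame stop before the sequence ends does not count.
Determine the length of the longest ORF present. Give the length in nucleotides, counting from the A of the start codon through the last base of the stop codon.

24

Reverse complement (5'→3'): AAACCATCGCTGATACCTCATCATGACCTCTAATCCATGATCTGAGCAATGAGGTTTCTTCAGTACCCTTGAGCGATGCACTAGGACGCT
Frame +1: AGC GTC CTA GTG CAT CGC TCA AGG GTA CTG AAG AAA CCT CAT TGC TCA GAT CAT GGA TTA GAG GTC ATG ATG AGG TAT CAG CGA TGG TTT — no ATG→stop ORF.
Frame +2: GCG TCC TAG TGC ATC GCT CAA GGG TAC TGA AGA AAC CTC ATT GCT CAG ATC ATG GAT TAG AGG TCA TGA TGA GGT ATC AGC GAT GGT — ATG at 53, stop TAG at 59 → 9 nt.
Frame +3: CGT CCT AGT GCA TCG CTC AAG GGT ACT GAA GAA ACC TCA TTG CTC AGA TCA TGG ATT AGA GGT CAT GAT GAG GTA TCA GCG ATG GTT — no ATG→stop ORF.
Frame -1: AAA CCA TCG CTG ATA CCT CAT CAT GAC CTC TAA TCC ATG ATC TGA GCA ATG AGG TTT CTT CAG TAC CCT TGA GCG ATG CAC TAG GAC GCT — ATG at 37, stop TGA at 43 → 9 nt; ATG at 49, stop TGA at 70 → 24 nt; ATG at 76, stop TAG at 82 → 9 nt.
Frame -2: AAC CAT CGC TGA TAC CTC ATC ATG ACC TCT AAT CCA TGA TCT GAG CAA TGA GGT TTC TTC AGT ACC CTT GAG CGA TGC ACT AGG ACG — ATG at 23, stop TGA at 38 → 18 nt.
Frame -3: ACC ATC GCT GAT ACC TCA TCA TGA CCT CTA ATC CAT GAT CTG AGC AAT GAG GTT TCT TCA GTA CCC TTG AGC GAT GCA CTA GGA CGC — no ATG→stop ORF.
Longest: frame -1, positions 49–72, 24 nt = 8 codons = 7 aa. → 24 nucleotides.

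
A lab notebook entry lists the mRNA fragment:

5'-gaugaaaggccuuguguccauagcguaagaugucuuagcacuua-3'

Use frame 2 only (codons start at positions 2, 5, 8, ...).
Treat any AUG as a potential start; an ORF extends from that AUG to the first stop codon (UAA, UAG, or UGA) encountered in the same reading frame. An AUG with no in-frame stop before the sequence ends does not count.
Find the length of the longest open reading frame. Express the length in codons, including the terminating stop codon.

9

Frame 2: AUG AAA GGC CUU GUG UCC AUA GCG UAA GAU GUC UUA GCA CUU — AUG at 2, stop UAA at 26 → 27 nt.
Longest: frame 2, positions 2–28, 27 nt = 9 codons = 8 aa. → 9 codons.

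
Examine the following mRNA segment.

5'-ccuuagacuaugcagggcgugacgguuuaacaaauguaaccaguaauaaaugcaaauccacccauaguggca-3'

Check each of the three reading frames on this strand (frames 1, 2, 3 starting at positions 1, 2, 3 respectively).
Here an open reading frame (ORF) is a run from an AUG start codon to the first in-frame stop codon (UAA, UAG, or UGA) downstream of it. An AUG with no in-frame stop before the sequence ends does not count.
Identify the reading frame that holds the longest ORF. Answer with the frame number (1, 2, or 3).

Frame 1: CCU UAG ACU AUG CAG GGC GUG ACG GUU UAA CAA AUG UAA CCA GUA AUA AAU GCA AAU CCA CCC AUA GUG GCA — AUG at 10, stop UAA at 28 → 21 nt; AUG at 34, stop UAA at 37 → 6 nt.
Frame 2: CUU AGA CUA UGC AGG GCG UGA CGG UUU AAC AAA UGU AAC CAG UAA UAA AUG CAA AUC CAC CCA UAG UGG — AUG at 50, stop UAG at 65 → 18 nt.
Frame 3: UUA GAC UAU GCA GGG CGU GAC GGU UUA ACA AAU GUA ACC AGU AAU AAA UGC AAA UCC ACC CAU AGU GGC — no AUG→stop ORF.
Longest ORF is 21 nt in frame 1 (positions 10–30).

1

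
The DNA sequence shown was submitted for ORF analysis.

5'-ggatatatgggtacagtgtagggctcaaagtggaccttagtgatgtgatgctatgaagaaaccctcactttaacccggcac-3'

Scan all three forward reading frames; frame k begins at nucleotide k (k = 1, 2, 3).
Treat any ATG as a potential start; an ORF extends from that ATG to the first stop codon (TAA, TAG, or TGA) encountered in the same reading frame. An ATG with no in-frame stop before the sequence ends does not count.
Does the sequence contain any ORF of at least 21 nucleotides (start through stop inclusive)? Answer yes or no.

yes

Frame 1: GGA TAT ATG GGT ACA GTG TAG GGC TCA AAG TGG ACC TTA GTG ATG TGA TGC TAT GAA GAA ACC CTC ACT TTA ACC CGG CAC — ATG at 7, stop TAG at 19 → 15 nt; ATG at 43, stop TGA at 46 → 6 nt.
Frame 2: GAT ATA TGG GTA CAG TGT AGG GCT CAA AGT GGA CCT TAG TGA TGT GAT GCT ATG AAG AAA CCC TCA CTT TAA CCC GGC — ATG at 53, stop TAA at 71 → 21 nt.
Frame 3: ATA TAT GGG TAC AGT GTA GGG CTC AAA GTG GAC CTT AGT GAT GTG ATG CTA TGA AGA AAC CCT CAC TTT AAC CCG GCA — ATG at 48, stop TGA at 54 → 9 nt.
Frame 2 has an ORF of 21 nucleotides (positions 53–73) ≥ 21, so yes.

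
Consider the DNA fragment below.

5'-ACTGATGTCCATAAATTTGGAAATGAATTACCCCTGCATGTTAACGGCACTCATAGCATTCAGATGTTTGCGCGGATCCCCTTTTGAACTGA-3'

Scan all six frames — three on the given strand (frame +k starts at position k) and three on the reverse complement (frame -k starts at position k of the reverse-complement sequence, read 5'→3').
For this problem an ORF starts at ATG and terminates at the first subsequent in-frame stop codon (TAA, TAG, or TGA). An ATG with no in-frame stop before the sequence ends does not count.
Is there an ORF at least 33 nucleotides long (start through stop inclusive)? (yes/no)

Reverse complement (5'→3'): TCAGTTCAAAAGGGGATCCGCGCAAACATCTGAATGCTATGAGTGCCGTTAACATGCAGGGGTAATTCATTTCCAAATTTATGGACATCAGT
Frame +1: ACT GAT GTC CAT AAA TTT GGA AAT GAA TTA CCC CTG CAT GTT AAC GGC ACT CAT AGC ATT CAG ATG TTT GCG CGG ATC CCC TTT TGA ACT — ATG at 64, stop TGA at 85 → 24 nt.
Frame +2: CTG ATG TCC ATA AAT TTG GAA ATG AAT TAC CCC TGC ATG TTA ACG GCA CTC ATA GCA TTC AGA TGT TTG CGC GGA TCC CCT TTT GAA CTG — no ATG→stop ORF.
Frame +3: TGA TGT CCA TAA ATT TGG AAA TGA ATT ACC CCT GCA TGT TAA CGG CAC TCA TAG CAT TCA GAT GTT TGC GCG GAT CCC CTT TTG AAC TGA — no ATG→stop ORF.
Frame -1: TCA GTT CAA AAG GGG ATC CGC GCA AAC ATC TGA ATG CTA TGA GTG CCG TTA ACA TGC AGG GGT AAT TCA TTT CCA AAT TTA TGG ACA TCA — ATG at 34, stop TGA at 40 → 9 nt.
Frame -2: CAG TTC AAA AGG GGA TCC GCG CAA ACA TCT GAA TGC TAT GAG TGC CGT TAA CAT GCA GGG GTA ATT CAT TTC CAA ATT TAT GGA CAT CAG — no ATG→stop ORF.
Frame -3: AGT TCA AAA GGG GAT CCG CGC AAA CAT CTG AAT GCT ATG AGT GCC GTT AAC ATG CAG GGG TAA TTC ATT TCC AAA TTT ATG GAC ATC AGT — ATG at 39, stop TAA at 63 → 27 nt; ATG at 54, stop TAA at 63 → 12 nt.
Largest ORF found is 27 nucleotides < 33, so no.

no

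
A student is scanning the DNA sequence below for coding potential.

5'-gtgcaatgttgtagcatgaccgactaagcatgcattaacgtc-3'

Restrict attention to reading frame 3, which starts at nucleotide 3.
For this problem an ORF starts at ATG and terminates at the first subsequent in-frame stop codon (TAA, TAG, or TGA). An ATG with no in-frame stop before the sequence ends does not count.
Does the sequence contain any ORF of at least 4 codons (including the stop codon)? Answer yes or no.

no

Frame 3: GCA ATG TTG TAG CAT GAC CGA CTA AGC ATG CAT TAA CGT — ATG at 6, stop TAG at 12 → 9 nt; ATG at 30, stop TAA at 36 → 9 nt.
Largest ORF found is 3 codons < 4, so no.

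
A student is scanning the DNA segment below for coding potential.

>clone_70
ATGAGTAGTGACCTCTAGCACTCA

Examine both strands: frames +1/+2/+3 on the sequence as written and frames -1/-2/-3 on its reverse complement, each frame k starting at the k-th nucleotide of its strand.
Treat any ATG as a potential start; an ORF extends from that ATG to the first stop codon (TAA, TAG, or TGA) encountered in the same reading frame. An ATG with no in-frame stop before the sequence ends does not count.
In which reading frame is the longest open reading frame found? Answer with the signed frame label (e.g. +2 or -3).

+1

Reverse complement (5'→3'): TGAGTGCTAGAGGTCACTACTCAT
Frame +1: ATG AGT AGT GAC CTC TAG CAC TCA — ATG at 1, stop TAG at 16 → 18 nt.
Frame +2: TGA GTA GTG ACC TCT AGC ACT — no ATG→stop ORF.
Frame +3: GAG TAG TGA CCT CTA GCA CTC — no ATG→stop ORF.
Frame -1: TGA GTG CTA GAG GTC ACT ACT CAT — no ATG→stop ORF.
Frame -2: GAG TGC TAG AGG TCA CTA CTC — no ATG→stop ORF.
Frame -3: AGT GCT AGA GGT CAC TAC TCA — no ATG→stop ORF.
Longest ORF is 18 nt in frame +1 (positions 1–18).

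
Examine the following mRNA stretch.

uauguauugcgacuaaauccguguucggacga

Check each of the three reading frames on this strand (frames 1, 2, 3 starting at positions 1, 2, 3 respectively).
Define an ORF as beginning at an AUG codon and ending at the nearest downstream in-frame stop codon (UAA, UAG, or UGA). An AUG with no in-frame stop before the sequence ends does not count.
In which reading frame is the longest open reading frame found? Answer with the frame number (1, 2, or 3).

2

Frame 1: UAU GUA UUG CGA CUA AAU CCG UGU UCG GAC — no AUG→stop ORF.
Frame 2: AUG UAU UGC GAC UAA AUC CGU GUU CGG ACG — AUG at 2, stop UAA at 14 → 15 nt.
Frame 3: UGU AUU GCG ACU AAA UCC GUG UUC GGA CGA — no AUG→stop ORF.
Longest ORF is 15 nt in frame 2 (positions 2–16).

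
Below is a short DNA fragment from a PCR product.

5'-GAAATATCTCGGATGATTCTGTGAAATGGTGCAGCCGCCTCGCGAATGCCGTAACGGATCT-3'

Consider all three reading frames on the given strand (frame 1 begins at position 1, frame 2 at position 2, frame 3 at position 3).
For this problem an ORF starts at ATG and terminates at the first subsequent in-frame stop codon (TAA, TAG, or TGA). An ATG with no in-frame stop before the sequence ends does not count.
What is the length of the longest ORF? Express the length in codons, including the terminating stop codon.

Frame 1: GAA ATA TCT CGG ATG ATT CTG TGA AAT GGT GCA GCC GCC TCG CGA ATG CCG TAA CGG ATC — ATG at 13, stop TGA at 22 → 12 nt; ATG at 46, stop TAA at 52 → 9 nt.
Frame 2: AAA TAT CTC GGA TGA TTC TGT GAA ATG GTG CAG CCG CCT CGC GAA TGC CGT AAC GGA TCT — no ATG→stop ORF.
Frame 3: AAT ATC TCG GAT GAT TCT GTG AAA TGG TGC AGC CGC CTC GCG AAT GCC GTA ACG GAT — no ATG→stop ORF.
Longest: frame 1, positions 13–24, 12 nt = 4 codons = 3 aa. → 4 codons.

4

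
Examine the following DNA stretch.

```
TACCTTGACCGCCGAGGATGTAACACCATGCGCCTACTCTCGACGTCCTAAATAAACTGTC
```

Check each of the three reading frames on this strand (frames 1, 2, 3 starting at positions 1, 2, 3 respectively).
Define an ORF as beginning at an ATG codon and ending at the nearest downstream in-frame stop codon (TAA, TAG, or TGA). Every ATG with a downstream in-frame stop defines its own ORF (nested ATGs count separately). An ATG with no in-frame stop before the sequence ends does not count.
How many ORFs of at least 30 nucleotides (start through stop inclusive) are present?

0

Frame 1: TAC CTT GAC CGC CGA GGA TGT AAC ACC ATG CGC CTA CTC TCG ACG TCC TAA ATA AAC TGT — ATG at 28, stop TAA at 49 → 24 nt.
Frame 2: ACC TTG ACC GCC GAG GAT GTA ACA CCA TGC GCC TAC TCT CGA CGT CCT AAA TAA ACT GTC — no ATG→stop ORF.
Frame 3: CCT TGA CCG CCG AGG ATG TAA CAC CAT GCG CCT ACT CTC GAC GTC CTA AAT AAA CTG — ATG at 18, stop TAA at 21 → 6 nt.
No ORF reaches 30 nucleotides. Count = 0.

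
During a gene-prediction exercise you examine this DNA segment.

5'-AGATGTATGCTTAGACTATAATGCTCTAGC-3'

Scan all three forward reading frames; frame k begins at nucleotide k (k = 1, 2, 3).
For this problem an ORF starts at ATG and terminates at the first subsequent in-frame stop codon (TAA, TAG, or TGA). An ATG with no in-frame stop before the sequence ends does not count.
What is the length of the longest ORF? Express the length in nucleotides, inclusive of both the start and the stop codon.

15

Frame 1: AGA TGT ATG CTT AGA CTA TAA TGC TCT AGC — ATG at 7, stop TAA at 19 → 15 nt.
Frame 2: GAT GTA TGC TTA GAC TAT AAT GCT CTA — no ATG→stop ORF.
Frame 3: ATG TAT GCT TAG ACT ATA ATG CTC TAG — ATG at 3, stop TAG at 12 → 12 nt; ATG at 21, stop TAG at 27 → 9 nt.
Longest: frame 1, positions 7–21, 15 nt = 5 codons = 4 aa. → 15 nucleotides.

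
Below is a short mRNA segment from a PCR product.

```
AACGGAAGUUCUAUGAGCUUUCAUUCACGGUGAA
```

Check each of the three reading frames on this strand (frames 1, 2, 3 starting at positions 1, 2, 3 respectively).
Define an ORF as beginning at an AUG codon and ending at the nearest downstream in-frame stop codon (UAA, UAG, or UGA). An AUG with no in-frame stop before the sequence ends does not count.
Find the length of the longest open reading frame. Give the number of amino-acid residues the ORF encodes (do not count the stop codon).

6

Frame 1: AAC GGA AGU UCU AUG AGC UUU CAU UCA CGG UGA — AUG at 13, stop UGA at 31 → 21 nt.
Frame 2: ACG GAA GUU CUA UGA GCU UUC AUU CAC GGU GAA — no AUG→stop ORF.
Frame 3: CGG AAG UUC UAU GAG CUU UCA UUC ACG GUG — no AUG→stop ORF.
Longest: frame 1, positions 13–33, 21 nt = 7 codons = 6 aa. → 6 amino acids.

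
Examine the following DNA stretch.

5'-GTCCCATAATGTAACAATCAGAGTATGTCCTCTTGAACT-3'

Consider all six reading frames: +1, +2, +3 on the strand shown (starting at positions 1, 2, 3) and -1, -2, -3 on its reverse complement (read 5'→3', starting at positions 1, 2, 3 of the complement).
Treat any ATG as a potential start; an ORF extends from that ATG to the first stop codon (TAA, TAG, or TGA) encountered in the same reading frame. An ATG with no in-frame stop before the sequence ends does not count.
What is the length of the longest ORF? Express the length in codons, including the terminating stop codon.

Reverse complement (5'→3'): AGTTCAAGAGGACATACTCTGATTGTTACATTATGGGAC
Frame +1: GTC CCA TAA TGT AAC AAT CAG AGT ATG TCC TCT TGA ACT — ATG at 25, stop TGA at 34 → 12 nt.
Frame +2: TCC CAT AAT GTA ACA ATC AGA GTA TGT CCT CTT GAA — no ATG→stop ORF.
Frame +3: CCC ATA ATG TAA CAA TCA GAG TAT GTC CTC TTG AAC — ATG at 9, stop TAA at 12 → 6 nt.
Frame -1: AGT TCA AGA GGA CAT ACT CTG ATT GTT ACA TTA TGG GAC — no ATG→stop ORF.
Frame -2: GTT CAA GAG GAC ATA CTC TGA TTG TTA CAT TAT GGG — no ATG→stop ORF.
Frame -3: TTC AAG AGG ACA TAC TCT GAT TGT TAC ATT ATG GGA — no ATG→stop ORF.
Longest: frame +1, positions 25–36, 12 nt = 4 codons = 3 aa. → 4 codons.

4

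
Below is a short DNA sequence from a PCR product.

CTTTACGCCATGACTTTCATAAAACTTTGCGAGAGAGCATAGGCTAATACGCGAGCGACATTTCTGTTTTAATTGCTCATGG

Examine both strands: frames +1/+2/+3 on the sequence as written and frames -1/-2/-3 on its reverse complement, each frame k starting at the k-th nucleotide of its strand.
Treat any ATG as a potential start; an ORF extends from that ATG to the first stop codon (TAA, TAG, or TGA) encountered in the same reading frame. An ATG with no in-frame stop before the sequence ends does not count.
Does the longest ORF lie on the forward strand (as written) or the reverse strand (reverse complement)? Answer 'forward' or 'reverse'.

Reverse complement (5'→3'): CCATGAGCAATTAAAACAGAAATGTCGCTCGCGTATTAGCCTATGCTCTCTCGCAAAGTTTTATGAAAGTCATGGCGTAAAG
Frame +1: CTT TAC GCC ATG ACT TTC ATA AAA CTT TGC GAG AGA GCA TAG GCT AAT ACG CGA GCG ACA TTT CTG TTT TAA TTG CTC ATG — ATG at 10, stop TAG at 40 → 33 nt.
Frame +2: TTT ACG CCA TGA CTT TCA TAA AAC TTT GCG AGA GAG CAT AGG CTA ATA CGC GAG CGA CAT TTC TGT TTT AAT TGC TCA TGG — no ATG→stop ORF.
Frame +3: TTA CGC CAT GAC TTT CAT AAA ACT TTG CGA GAG AGC ATA GGC TAA TAC GCG AGC GAC ATT TCT GTT TTA ATT GCT CAT — no ATG→stop ORF.
Frame -1: CCA TGA GCA ATT AAA ACA GAA ATG TCG CTC GCG TAT TAG CCT ATG CTC TCT CGC AAA GTT TTA TGA AAG TCA TGG CGT AAA — ATG at 22, stop TAG at 37 → 18 nt; ATG at 43, stop TGA at 64 → 24 nt.
Frame -2: CAT GAG CAA TTA AAA CAG AAA TGT CGC TCG CGT ATT AGC CTA TGC TCT CTC GCA AAG TTT TAT GAA AGT CAT GGC GTA AAG — no ATG→stop ORF.
Frame -3: ATG AGC AAT TAA AAC AGA AAT GTC GCT CGC GTA TTA GCC TAT GCT CTC TCG CAA AGT TTT ATG AAA GTC ATG GCG TAA — ATG at 3, stop TAA at 12 → 12 nt; ATG at 63, stop TAA at 78 → 18 nt; ATG at 72, stop TAA at 78 → 9 nt.
Forward-strand max 33 nt; reverse-strand max 24 nt. The forward strand has the longer ORF.

forward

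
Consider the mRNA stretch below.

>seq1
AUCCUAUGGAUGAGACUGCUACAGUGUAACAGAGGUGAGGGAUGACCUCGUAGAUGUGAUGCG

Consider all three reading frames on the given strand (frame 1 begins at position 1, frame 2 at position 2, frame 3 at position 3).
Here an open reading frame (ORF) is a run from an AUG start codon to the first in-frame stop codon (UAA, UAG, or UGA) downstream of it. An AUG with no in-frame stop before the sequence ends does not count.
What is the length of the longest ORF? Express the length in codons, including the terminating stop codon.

12

Frame 1: AUC CUA UGG AUG AGA CUG CUA CAG UGU AAC AGA GGU GAG GGA UGA CCU CGU AGA UGU GAU GCG — AUG at 10, stop UGA at 43 → 36 nt.
Frame 2: UCC UAU GGA UGA GAC UGC UAC AGU GUA ACA GAG GUG AGG GAU GAC CUC GUA GAU GUG AUG — no AUG→stop ORF.
Frame 3: CCU AUG GAU GAG ACU GCU ACA GUG UAA CAG AGG UGA GGG AUG ACC UCG UAG AUG UGA UGC — AUG at 6, stop UAA at 27 → 24 nt; AUG at 42, stop UAG at 51 → 12 nt; AUG at 54, stop UGA at 57 → 6 nt.
Longest: frame 1, positions 10–45, 36 nt = 12 codons = 11 aa. → 12 codons.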